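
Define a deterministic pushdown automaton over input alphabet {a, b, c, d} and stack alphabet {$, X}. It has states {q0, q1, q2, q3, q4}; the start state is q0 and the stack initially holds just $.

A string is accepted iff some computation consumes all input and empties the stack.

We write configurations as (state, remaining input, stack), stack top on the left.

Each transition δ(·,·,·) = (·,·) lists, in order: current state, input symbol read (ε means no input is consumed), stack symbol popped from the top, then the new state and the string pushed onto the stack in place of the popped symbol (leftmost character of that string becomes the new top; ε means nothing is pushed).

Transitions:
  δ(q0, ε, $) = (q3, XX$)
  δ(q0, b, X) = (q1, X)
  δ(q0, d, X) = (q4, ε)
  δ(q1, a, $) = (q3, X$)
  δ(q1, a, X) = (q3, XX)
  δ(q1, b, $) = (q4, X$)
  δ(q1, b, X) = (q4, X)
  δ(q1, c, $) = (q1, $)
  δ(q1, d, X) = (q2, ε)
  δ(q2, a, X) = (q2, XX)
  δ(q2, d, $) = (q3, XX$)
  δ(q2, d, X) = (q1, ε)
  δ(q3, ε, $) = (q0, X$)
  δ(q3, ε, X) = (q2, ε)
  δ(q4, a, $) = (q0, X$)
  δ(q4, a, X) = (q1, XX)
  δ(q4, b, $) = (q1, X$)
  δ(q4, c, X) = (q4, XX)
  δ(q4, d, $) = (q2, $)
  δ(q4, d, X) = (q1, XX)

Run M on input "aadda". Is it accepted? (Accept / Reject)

(q0, aadda, $) ⊢ (q3, aadda, XX$) ⊢ (q2, aadda, X$) ⊢ (q2, adda, XX$) ⊢ (q2, dda, XXX$) ⊢ (q1, da, XX$) ⊢ (q2, a, X$) ⊢ (q2, ε, XX$)
All input consumed; stack is XX$, not empty, and no further ε-move applies.

Reject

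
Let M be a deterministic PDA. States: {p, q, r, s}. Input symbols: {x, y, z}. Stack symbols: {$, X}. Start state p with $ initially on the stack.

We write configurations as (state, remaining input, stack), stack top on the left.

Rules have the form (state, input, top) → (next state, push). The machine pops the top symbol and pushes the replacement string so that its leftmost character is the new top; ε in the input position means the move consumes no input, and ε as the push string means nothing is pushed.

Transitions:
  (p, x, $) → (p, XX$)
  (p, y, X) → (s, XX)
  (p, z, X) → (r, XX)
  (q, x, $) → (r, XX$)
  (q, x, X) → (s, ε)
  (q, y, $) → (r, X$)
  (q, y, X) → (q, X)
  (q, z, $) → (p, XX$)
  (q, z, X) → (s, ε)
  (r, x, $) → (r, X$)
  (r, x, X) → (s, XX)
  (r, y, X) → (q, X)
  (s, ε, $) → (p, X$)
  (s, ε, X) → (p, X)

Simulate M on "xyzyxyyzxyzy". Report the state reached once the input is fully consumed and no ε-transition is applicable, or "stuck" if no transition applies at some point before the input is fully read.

(p, xyzyxyyzxyzy, $)
  read x, top $: go to p, push XX$ → (p, yzyxyyzxyzy, XX$)
  read y, top X: go to s, push XX → (s, zyxyyzxyzy, XXX$)
  ε-move, top X: go to p, push X → (p, zyxyyzxyzy, XXX$)
  read z, top X: go to r, push XX → (r, yxyyzxyzy, XXXX$)
  read y, top X: go to q, push X → (q, xyyzxyzy, XXXX$)
  read x, top X: go to s, push ε → (s, yyzxyzy, XXX$)
  ε-move, top X: go to p, push X → (p, yyzxyzy, XXX$)
  read y, top X: go to s, push XX → (s, yzxyzy, XXXX$)
  ε-move, top X: go to p, push X → (p, yzxyzy, XXXX$)
  read y, top X: go to s, push XX → (s, zxyzy, XXXXX$)
  ε-move, top X: go to p, push X → (p, zxyzy, XXXXX$)
  read z, top X: go to r, push XX → (r, xyzy, XXXXXX$)
  read x, top X: go to s, push XX → (s, yzy, XXXXXXX$)
  ε-move, top X: go to p, push X → (p, yzy, XXXXXXX$)
  read y, top X: go to s, push XX → (s, zy, XXXXXXXX$)
  ε-move, top X: go to p, push X → (p, zy, XXXXXXXX$)
  read z, top X: go to r, push XX → (r, y, XXXXXXXXX$)
  read y, top X: go to q, push X → (q, ε, XXXXXXXXX$)
All input consumed; M is in state q.

q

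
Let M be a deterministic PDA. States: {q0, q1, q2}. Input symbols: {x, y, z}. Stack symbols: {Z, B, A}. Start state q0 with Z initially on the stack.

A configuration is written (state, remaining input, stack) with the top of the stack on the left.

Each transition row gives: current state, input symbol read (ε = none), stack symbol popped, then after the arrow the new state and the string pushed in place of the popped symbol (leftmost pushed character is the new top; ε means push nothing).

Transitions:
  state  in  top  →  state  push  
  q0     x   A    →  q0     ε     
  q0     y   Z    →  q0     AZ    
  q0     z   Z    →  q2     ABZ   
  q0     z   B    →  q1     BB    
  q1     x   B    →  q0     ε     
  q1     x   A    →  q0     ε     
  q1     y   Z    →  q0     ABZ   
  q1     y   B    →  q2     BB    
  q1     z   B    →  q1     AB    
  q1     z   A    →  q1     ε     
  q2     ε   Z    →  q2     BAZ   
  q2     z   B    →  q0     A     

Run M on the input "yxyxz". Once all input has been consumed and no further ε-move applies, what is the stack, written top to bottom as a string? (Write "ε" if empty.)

(q0, yxyxz, Z) ⊢ (q0, xyxz, AZ) ⊢ (q0, yxz, Z) ⊢ (q0, xz, AZ) ⊢ (q0, z, Z) ⊢ (q2, ε, ABZ)
All input consumed in state q2 with stack ABZ.

ABZ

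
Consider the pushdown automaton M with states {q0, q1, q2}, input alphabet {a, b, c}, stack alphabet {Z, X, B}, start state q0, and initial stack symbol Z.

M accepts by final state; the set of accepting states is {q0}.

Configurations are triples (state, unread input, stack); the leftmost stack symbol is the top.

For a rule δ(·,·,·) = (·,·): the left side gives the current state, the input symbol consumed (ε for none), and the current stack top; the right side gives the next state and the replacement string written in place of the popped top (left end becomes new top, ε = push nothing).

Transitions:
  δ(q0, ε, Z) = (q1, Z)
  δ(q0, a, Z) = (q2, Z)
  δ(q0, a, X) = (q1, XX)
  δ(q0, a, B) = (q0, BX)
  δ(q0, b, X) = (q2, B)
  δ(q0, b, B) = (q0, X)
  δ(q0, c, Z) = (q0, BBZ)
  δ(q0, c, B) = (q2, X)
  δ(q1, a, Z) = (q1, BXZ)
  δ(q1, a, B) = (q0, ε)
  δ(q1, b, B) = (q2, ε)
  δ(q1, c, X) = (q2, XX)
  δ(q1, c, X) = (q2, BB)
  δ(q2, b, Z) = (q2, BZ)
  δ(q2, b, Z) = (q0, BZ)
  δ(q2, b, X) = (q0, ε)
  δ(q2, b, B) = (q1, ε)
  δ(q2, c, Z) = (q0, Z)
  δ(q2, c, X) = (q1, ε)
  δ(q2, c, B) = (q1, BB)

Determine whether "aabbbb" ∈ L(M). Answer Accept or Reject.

Reject

No computation consumes all input and reaches a final state.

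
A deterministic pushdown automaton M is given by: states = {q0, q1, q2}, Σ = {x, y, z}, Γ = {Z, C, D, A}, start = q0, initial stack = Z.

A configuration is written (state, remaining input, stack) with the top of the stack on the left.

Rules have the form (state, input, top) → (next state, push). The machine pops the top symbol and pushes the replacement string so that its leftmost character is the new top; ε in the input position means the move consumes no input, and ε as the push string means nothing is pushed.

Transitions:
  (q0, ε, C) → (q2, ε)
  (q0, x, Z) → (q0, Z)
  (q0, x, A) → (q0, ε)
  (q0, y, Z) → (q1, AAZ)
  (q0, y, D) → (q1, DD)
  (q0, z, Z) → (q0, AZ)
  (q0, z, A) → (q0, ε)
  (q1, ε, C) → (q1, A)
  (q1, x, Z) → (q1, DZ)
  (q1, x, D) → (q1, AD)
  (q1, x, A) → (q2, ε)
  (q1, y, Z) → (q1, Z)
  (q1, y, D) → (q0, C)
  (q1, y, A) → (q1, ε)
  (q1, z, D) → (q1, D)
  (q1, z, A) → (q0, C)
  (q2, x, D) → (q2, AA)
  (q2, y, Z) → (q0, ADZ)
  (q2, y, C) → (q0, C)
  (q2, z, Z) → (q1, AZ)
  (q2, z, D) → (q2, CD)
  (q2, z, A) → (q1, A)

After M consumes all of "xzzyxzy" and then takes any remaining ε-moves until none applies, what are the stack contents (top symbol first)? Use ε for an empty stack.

Z

(q0, xzzyxzy, Z)
  read x, top Z: go to q0, push Z → (q0, zzyxzy, Z)
  read z, top Z: go to q0, push AZ → (q0, zyxzy, AZ)
  read z, top A: go to q0, push ε → (q0, yxzy, Z)
  read y, top Z: go to q1, push AAZ → (q1, xzy, AAZ)
  read x, top A: go to q2, push ε → (q2, zy, AZ)
  read z, top A: go to q1, push A → (q1, y, AZ)
  read y, top A: go to q1, push ε → (q1, ε, Z)
All input consumed in state q1 with stack Z.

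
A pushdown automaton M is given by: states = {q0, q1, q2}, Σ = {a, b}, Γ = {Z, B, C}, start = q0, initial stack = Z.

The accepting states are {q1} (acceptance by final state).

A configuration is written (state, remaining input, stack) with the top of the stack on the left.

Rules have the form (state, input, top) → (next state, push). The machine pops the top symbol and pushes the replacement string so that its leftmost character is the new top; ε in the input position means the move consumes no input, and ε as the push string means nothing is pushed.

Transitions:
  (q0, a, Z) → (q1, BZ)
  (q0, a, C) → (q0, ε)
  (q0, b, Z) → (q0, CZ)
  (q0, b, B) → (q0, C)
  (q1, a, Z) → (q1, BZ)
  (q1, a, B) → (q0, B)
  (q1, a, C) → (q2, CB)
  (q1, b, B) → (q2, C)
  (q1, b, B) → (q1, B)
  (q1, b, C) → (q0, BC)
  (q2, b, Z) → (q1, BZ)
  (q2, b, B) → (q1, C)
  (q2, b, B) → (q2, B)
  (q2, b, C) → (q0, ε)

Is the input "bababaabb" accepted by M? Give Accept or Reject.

Accept

One accepting computation: (q0, bababaabb, Z) ⊢ (q0, ababaabb, CZ) ⊢ (q0, babaabb, Z) ⊢ (q0, abaabb, CZ) ⊢ (q0, baabb, Z) ⊢ (q0, aabb, CZ) ⊢ (q0, abb, Z) ⊢ (q1, bb, BZ) ⊢ (q1, b, BZ) ⊢ (q1, ε, BZ)
All input consumed and state q1 ∈ F.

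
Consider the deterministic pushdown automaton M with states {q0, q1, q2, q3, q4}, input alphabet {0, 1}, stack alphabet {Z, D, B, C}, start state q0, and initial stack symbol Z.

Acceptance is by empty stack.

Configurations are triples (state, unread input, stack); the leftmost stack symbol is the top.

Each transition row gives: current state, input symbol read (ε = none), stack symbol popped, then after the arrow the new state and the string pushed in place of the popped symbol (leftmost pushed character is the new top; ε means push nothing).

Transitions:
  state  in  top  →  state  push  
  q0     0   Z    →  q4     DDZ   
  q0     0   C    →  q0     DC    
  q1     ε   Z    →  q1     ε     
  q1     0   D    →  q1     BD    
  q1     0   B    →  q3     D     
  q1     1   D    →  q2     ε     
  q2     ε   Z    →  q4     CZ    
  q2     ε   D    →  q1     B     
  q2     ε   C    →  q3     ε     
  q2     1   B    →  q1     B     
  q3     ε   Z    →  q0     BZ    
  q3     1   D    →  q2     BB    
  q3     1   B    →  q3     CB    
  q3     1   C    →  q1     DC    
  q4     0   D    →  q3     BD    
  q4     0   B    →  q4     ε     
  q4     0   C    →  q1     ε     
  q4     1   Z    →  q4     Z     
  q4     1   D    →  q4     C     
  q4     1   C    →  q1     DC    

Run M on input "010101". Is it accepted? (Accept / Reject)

Reject

(q0, 010101, Z)
  read 0, top Z: go to q4, push DDZ → (q4, 10101, DDZ)
  read 1, top D: go to q4, push C → (q4, 0101, CDZ)
  read 0, top C: go to q1, push ε → (q1, 101, DZ)
  read 1, top D: go to q2, push ε → (q2, 01, Z)
  ε-move, top Z: go to q4, push CZ → (q4, 01, CZ)
  read 0, top C: go to q1, push ε → (q1, 1, Z)
  ε-move, top Z: go to q1, push ε → (q1, 1, ε)
No transition applies at (q1, 1, ε); input not fully consumed.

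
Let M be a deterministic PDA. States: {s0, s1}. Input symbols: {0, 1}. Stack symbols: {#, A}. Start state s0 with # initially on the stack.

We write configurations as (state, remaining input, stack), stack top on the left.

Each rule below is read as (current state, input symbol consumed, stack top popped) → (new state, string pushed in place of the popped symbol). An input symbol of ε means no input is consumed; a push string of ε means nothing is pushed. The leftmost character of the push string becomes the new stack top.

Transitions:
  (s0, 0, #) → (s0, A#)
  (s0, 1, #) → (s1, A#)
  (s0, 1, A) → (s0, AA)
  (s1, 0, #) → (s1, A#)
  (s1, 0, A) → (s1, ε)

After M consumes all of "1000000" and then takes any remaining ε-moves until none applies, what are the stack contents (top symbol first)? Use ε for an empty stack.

(s0, 1000000, #)
  read 1, top #: go to s1, push A# → (s1, 000000, A#)
  read 0, top A: go to s1, push ε → (s1, 00000, #)
  read 0, top #: go to s1, push A# → (s1, 0000, A#)
  read 0, top A: go to s1, push ε → (s1, 000, #)
  read 0, top #: go to s1, push A# → (s1, 00, A#)
  read 0, top A: go to s1, push ε → (s1, 0, #)
  read 0, top #: go to s1, push A# → (s1, ε, A#)
All input consumed in state s1 with stack A#.

A#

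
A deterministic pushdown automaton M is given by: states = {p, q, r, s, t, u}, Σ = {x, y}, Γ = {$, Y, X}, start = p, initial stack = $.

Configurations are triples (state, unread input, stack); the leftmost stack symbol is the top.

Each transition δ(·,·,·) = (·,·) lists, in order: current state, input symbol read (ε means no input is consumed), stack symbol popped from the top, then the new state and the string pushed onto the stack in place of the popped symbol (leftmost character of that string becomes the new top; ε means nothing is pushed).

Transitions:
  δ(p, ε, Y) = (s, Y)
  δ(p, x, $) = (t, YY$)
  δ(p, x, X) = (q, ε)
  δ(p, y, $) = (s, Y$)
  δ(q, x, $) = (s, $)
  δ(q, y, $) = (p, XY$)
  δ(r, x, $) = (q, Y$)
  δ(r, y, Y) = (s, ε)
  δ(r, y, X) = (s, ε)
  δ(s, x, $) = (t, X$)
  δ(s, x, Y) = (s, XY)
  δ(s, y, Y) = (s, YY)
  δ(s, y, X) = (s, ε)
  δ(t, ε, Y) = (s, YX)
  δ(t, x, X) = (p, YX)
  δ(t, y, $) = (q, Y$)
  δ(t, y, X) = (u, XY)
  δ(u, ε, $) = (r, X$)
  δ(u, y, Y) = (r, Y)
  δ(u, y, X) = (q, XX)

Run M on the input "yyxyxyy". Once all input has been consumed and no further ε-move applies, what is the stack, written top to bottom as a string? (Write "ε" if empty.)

(p, yyxyxyy, $) ⊢ (s, yxyxyy, Y$) ⊢ (s, xyxyy, YY$) ⊢ (s, yxyy, XYY$) ⊢ (s, xyy, YY$) ⊢ (s, yy, XYY$) ⊢ (s, y, YY$) ⊢ (s, ε, YYY$)
All input consumed in state s with stack YYY$.

YYY$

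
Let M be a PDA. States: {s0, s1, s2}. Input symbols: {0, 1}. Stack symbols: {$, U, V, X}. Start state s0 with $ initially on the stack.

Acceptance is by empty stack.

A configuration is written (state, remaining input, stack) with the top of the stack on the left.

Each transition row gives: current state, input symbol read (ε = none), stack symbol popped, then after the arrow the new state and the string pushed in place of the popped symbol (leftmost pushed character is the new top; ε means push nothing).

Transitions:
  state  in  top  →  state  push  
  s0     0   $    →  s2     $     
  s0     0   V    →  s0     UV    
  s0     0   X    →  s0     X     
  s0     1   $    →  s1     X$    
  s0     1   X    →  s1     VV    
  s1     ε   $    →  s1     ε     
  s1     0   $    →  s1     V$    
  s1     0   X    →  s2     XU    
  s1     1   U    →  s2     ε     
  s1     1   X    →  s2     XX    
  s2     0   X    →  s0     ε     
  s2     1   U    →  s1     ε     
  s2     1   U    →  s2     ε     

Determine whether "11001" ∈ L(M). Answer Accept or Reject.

Reject

No computation consumes all input and empties the stack.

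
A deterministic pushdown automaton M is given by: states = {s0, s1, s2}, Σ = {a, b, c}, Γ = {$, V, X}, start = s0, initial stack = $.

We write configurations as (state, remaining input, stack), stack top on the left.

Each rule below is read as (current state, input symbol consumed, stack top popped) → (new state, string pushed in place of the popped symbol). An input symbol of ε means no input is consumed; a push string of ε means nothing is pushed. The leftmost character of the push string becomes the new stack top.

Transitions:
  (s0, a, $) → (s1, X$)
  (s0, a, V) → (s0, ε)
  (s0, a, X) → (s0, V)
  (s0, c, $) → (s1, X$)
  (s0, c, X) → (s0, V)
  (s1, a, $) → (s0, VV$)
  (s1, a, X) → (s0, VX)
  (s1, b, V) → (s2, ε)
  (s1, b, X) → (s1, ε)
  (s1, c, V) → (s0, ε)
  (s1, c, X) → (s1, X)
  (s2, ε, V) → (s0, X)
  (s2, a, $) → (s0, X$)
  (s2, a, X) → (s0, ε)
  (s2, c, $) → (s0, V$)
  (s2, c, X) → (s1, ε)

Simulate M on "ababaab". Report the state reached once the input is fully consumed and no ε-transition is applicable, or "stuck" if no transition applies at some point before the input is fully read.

(s0, ababaab, $) ⊢ (s1, babaab, X$) ⊢ (s1, abaab, $) ⊢ (s0, baab, VV$)
No transition for (s0, b, top V); M blocks with input baab remaining.

stuck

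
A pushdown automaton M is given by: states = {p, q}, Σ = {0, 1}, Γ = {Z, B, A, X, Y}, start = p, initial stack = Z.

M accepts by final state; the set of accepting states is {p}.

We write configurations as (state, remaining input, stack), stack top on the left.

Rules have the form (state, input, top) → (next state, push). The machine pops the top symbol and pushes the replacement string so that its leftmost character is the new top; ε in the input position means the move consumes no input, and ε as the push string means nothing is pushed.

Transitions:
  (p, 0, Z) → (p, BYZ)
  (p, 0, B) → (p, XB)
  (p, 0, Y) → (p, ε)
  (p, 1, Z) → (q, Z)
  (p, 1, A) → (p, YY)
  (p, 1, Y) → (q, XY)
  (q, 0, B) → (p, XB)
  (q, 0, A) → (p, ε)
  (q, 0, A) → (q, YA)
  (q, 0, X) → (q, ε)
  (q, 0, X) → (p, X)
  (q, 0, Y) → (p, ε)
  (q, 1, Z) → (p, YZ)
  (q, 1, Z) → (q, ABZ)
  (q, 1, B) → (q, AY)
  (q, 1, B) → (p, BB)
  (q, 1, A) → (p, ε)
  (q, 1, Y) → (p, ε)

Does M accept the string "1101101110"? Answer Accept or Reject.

One accepting computation: (p, 1101101110, Z) ⊢ (q, 101101110, Z) ⊢ (p, 01101110, YZ) ⊢ (p, 1101110, Z) ⊢ (q, 101110, Z) ⊢ (p, 01110, YZ) ⊢ (p, 1110, Z) ⊢ (q, 110, Z) ⊢ (p, 10, YZ) ⊢ (q, 0, XYZ) ⊢ (p, ε, XYZ)
All input consumed and state p ∈ F.

Accept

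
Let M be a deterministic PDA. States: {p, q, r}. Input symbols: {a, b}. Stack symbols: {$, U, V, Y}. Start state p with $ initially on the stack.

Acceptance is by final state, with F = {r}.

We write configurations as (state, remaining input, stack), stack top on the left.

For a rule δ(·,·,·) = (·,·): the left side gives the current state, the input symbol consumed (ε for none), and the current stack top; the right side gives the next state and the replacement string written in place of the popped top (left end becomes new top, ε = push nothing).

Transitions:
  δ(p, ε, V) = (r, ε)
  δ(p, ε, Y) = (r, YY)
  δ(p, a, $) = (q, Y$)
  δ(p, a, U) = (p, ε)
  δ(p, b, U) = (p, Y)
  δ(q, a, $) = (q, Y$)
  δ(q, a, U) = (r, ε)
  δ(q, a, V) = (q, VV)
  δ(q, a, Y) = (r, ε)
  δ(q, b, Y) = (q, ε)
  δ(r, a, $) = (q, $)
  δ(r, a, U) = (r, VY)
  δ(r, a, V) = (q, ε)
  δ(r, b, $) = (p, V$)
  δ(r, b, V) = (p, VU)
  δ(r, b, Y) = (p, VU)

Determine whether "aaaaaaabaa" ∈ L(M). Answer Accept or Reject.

(p, aaaaaaabaa, $)
  read a, top $: go to q, push Y$ → (q, aaaaaabaa, Y$)
  read a, top Y: go to r, push ε → (r, aaaaabaa, $)
  read a, top $: go to q, push $ → (q, aaaabaa, $)
  read a, top $: go to q, push Y$ → (q, aaabaa, Y$)
  read a, top Y: go to r, push ε → (r, aabaa, $)
  read a, top $: go to q, push $ → (q, abaa, $)
  read a, top $: go to q, push Y$ → (q, baa, Y$)
  read b, top Y: go to q, push ε → (q, aa, $)
  read a, top $: go to q, push Y$ → (q, a, Y$)
  read a, top Y: go to r, push ε → (r, ε, $)
All input consumed; state r ∈ F.

Accept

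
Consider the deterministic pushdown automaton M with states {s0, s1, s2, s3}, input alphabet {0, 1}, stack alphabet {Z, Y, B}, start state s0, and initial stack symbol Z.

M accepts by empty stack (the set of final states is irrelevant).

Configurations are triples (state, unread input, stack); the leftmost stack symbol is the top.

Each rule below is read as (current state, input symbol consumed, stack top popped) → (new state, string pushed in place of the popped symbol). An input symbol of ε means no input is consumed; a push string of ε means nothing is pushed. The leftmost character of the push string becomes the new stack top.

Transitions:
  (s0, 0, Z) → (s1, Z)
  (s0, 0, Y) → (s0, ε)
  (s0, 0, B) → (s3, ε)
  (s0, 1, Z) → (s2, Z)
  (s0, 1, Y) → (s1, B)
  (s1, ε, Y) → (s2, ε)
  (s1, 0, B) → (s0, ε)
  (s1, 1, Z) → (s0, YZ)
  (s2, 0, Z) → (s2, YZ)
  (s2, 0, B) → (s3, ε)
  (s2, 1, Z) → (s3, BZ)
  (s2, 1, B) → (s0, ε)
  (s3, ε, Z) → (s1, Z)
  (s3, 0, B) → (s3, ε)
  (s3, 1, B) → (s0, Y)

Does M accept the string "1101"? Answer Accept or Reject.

Reject

(s0, 1101, Z)
  read 1, top Z: go to s2, push Z → (s2, 101, Z)
  read 1, top Z: go to s3, push BZ → (s3, 01, BZ)
  read 0, top B: go to s3, push ε → (s3, 1, Z)
  ε-move, top Z: go to s1, push Z → (s1, 1, Z)
  read 1, top Z: go to s0, push YZ → (s0, ε, YZ)
All input consumed; stack is YZ, not empty, and no further ε-move applies.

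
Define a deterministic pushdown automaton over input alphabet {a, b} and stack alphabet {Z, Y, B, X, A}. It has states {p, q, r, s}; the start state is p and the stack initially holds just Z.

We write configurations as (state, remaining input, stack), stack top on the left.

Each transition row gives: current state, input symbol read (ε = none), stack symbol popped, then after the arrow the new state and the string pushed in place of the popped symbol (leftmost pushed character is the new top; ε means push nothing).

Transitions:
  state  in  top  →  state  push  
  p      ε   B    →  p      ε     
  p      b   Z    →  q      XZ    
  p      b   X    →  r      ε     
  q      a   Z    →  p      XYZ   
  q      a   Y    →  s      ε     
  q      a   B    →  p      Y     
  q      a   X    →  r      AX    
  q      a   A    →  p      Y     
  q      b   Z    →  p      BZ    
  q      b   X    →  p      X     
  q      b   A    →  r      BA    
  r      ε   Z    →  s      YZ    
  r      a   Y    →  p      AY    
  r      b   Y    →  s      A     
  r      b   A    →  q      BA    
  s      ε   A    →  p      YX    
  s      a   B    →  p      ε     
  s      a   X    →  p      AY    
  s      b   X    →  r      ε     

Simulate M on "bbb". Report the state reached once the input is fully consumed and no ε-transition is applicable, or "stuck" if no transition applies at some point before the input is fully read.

s

(p, bbb, Z)
  read b, top Z: go to q, push XZ → (q, bb, XZ)
  read b, top X: go to p, push X → (p, b, XZ)
  read b, top X: go to r, push ε → (r, ε, Z)
  ε-move, top Z: go to s, push YZ → (s, ε, YZ)
All input consumed; M is in state s.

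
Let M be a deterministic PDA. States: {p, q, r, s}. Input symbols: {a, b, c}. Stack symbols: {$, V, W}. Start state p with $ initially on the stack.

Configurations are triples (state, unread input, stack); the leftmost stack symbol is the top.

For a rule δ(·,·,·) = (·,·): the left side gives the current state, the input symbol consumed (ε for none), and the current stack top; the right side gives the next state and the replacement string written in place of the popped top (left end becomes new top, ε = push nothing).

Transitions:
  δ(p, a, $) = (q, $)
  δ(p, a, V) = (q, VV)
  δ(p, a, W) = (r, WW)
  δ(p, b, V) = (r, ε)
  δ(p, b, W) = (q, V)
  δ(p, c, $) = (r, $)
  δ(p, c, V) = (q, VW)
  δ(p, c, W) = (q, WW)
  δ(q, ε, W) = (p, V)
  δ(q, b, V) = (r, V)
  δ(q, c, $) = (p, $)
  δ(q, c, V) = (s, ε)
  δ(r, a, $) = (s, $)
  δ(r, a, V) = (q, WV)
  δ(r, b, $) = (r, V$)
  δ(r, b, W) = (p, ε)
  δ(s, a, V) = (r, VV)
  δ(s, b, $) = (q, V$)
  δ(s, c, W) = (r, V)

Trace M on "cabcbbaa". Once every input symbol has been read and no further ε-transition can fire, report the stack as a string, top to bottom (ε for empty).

(p, cabcbbaa, $)
  read c, top $: go to r, push $ → (r, abcbbaa, $)
  read a, top $: go to s, push $ → (s, bcbbaa, $)
  read b, top $: go to q, push V$ → (q, cbbaa, V$)
  read c, top V: go to s, push ε → (s, bbaa, $)
  read b, top $: go to q, push V$ → (q, baa, V$)
  read b, top V: go to r, push V → (r, aa, V$)
  read a, top V: go to q, push WV → (q, a, WV$)
  ε-move, top W: go to p, push V → (p, a, VV$)
  read a, top V: go to q, push VV → (q, ε, VVV$)
All input consumed in state q with stack VVV$.

VVV$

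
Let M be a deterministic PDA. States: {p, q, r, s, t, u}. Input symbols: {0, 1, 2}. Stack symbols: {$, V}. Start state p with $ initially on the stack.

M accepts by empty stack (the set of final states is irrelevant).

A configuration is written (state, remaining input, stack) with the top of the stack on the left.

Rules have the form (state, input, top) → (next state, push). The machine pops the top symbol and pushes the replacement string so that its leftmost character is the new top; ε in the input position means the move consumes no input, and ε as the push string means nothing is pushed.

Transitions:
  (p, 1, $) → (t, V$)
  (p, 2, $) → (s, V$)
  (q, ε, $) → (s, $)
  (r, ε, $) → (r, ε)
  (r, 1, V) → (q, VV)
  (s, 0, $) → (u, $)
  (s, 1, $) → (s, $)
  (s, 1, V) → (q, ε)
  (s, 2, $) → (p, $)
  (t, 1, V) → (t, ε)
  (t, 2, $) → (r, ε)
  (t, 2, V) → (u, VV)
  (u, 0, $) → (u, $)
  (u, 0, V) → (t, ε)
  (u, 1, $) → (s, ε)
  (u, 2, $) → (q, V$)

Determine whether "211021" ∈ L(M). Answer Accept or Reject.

(p, 211021, $)
  read 2, top $: go to s, push V$ → (s, 11021, V$)
  read 1, top V: go to q, push ε → (q, 1021, $)
  ε-move, top $: go to s, push $ → (s, 1021, $)
  read 1, top $: go to s, push $ → (s, 021, $)
  read 0, top $: go to u, push $ → (u, 21, $)
  read 2, top $: go to q, push V$ → (q, 1, V$)
No transition applies at (q, 1, V$); input not fully consumed.

Reject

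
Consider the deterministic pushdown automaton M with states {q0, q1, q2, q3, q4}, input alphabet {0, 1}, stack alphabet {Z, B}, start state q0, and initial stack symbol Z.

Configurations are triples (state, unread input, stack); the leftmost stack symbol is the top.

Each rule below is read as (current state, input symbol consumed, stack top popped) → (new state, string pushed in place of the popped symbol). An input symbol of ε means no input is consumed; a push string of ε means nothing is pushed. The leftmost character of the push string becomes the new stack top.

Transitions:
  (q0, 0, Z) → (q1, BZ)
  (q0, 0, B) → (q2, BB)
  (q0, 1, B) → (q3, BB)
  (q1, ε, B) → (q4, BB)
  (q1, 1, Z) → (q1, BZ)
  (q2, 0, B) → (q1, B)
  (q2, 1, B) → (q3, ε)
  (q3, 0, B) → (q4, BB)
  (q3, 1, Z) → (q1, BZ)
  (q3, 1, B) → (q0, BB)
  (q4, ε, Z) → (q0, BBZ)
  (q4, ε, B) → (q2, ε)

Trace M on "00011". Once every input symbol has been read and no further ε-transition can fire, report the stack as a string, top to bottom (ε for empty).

(q0, 00011, Z) ⊢ (q1, 0011, BZ) ⊢ (q4, 0011, BBZ) ⊢ (q2, 0011, BZ) ⊢ (q1, 011, BZ) ⊢ (q4, 011, BBZ) ⊢ (q2, 011, BZ) ⊢ (q1, 11, BZ) ⊢ (q4, 11, BBZ) ⊢ (q2, 11, BZ) ⊢ (q3, 1, Z) ⊢ (q1, ε, BZ) ⊢ (q4, ε, BBZ) ⊢ (q2, ε, BZ)
All input consumed in state q2 with stack BZ.

BZ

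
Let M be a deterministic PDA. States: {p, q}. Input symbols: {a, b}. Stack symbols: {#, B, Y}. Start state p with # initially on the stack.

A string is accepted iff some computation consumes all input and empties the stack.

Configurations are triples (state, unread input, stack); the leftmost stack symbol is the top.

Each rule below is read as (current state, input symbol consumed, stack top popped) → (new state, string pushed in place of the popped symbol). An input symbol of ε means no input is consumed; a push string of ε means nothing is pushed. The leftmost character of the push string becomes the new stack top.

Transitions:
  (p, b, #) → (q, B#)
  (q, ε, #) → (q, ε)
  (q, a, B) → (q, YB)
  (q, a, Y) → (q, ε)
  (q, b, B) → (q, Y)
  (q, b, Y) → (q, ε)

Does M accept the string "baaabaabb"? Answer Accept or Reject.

Accept

(p, baaabaabb, #)
  read b, top #: go to q, push B# → (q, aaabaabb, B#)
  read a, top B: go to q, push YB → (q, aabaabb, YB#)
  read a, top Y: go to q, push ε → (q, abaabb, B#)
  read a, top B: go to q, push YB → (q, baabb, YB#)
  read b, top Y: go to q, push ε → (q, aabb, B#)
  read a, top B: go to q, push YB → (q, abb, YB#)
  read a, top Y: go to q, push ε → (q, bb, B#)
  read b, top B: go to q, push Y → (q, b, Y#)
  read b, top Y: go to q, push ε → (q, ε, #)
  ε-move, top #: go to q, push ε → (q, ε, ε)
All input consumed and the stack is empty.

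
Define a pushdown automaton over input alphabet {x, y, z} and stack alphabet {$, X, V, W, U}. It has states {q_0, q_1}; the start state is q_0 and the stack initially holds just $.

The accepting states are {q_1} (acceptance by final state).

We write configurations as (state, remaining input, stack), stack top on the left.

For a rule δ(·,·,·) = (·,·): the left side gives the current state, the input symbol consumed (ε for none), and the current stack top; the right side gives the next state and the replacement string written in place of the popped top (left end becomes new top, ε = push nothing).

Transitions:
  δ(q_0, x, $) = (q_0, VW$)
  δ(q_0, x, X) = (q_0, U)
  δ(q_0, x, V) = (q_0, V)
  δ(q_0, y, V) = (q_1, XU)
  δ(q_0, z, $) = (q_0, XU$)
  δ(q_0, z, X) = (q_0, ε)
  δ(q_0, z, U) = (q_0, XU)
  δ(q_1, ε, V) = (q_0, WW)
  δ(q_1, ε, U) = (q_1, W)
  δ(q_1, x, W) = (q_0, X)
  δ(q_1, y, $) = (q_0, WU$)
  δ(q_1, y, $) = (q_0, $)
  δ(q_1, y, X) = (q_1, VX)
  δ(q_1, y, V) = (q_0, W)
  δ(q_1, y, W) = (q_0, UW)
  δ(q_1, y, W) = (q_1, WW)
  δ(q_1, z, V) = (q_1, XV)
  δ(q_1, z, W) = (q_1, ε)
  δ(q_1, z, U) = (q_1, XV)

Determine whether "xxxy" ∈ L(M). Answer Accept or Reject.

Accept

One accepting computation: (q_0, xxxy, $) ⊢ (q_0, xxy, VW$) ⊢ (q_0, xy, VW$) ⊢ (q_0, y, VW$) ⊢ (q_1, ε, XUW$)
All input consumed and state q_1 ∈ F.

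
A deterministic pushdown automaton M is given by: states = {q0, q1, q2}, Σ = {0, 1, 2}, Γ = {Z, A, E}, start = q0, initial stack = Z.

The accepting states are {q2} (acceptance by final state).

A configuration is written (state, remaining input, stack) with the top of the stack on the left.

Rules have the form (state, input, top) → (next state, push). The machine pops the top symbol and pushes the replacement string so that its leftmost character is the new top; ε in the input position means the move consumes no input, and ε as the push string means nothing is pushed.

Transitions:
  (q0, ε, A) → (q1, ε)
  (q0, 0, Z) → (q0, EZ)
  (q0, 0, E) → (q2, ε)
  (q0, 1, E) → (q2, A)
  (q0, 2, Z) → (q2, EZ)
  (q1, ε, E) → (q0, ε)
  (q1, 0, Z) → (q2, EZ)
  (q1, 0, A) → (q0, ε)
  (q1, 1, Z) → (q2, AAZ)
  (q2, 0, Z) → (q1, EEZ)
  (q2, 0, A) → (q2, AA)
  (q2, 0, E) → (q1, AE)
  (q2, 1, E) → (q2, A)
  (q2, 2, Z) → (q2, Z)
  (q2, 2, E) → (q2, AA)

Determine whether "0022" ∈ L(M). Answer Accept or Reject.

(q0, 0022, Z)
  read 0, top Z: go to q0, push EZ → (q0, 022, EZ)
  read 0, top E: go to q2, push ε → (q2, 22, Z)
  read 2, top Z: go to q2, push Z → (q2, 2, Z)
  read 2, top Z: go to q2, push Z → (q2, ε, Z)
All input consumed; state q2 ∈ F.

Accept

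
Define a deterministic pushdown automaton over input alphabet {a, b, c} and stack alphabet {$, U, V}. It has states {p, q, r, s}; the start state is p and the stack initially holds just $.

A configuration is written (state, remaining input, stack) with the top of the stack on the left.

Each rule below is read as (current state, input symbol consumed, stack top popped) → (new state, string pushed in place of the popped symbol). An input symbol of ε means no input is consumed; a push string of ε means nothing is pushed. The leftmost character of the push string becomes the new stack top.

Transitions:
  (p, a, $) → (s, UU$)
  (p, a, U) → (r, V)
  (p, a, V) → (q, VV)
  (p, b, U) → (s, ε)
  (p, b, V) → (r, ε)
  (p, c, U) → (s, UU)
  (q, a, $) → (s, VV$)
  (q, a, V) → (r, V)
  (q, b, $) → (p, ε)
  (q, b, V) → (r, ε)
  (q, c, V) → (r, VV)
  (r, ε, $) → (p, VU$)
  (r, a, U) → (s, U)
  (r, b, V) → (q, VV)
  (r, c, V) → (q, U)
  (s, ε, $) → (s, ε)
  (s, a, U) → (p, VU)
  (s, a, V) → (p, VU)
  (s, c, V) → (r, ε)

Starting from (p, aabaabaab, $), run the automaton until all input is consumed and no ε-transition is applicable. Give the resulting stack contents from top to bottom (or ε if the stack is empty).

UU$

(p, aabaabaab, $)
  read a, top $: go to s, push UU$ → (s, abaabaab, UU$)
  read a, top U: go to p, push VU → (p, baabaab, VUU$)
  read b, top V: go to r, push ε → (r, aabaab, UU$)
  read a, top U: go to s, push U → (s, abaab, UU$)
  read a, top U: go to p, push VU → (p, baab, VUU$)
  read b, top V: go to r, push ε → (r, aab, UU$)
  read a, top U: go to s, push U → (s, ab, UU$)
  read a, top U: go to p, push VU → (p, b, VUU$)
  read b, top V: go to r, push ε → (r, ε, UU$)
All input consumed in state r with stack UU$.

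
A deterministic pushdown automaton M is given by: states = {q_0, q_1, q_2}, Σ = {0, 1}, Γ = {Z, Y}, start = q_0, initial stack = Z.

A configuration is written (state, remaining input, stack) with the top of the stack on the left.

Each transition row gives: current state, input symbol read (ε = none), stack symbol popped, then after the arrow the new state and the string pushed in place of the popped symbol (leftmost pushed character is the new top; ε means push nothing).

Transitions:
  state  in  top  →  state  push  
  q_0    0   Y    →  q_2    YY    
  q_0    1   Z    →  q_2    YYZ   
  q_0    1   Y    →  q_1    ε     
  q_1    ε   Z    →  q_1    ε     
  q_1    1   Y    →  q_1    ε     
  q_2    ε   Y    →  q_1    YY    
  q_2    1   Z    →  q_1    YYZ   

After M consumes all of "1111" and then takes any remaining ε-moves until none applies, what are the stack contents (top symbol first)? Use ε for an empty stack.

(q_0, 1111, Z)
  read 1, top Z: go to q_2, push YYZ → (q_2, 111, YYZ)
  ε-move, top Y: go to q_1, push YY → (q_1, 111, YYYZ)
  read 1, top Y: go to q_1, push ε → (q_1, 11, YYZ)
  read 1, top Y: go to q_1, push ε → (q_1, 1, YZ)
  read 1, top Y: go to q_1, push ε → (q_1, ε, Z)
  ε-move, top Z: go to q_1, push ε → (q_1, ε, ε)
All input consumed in state q_1 with stack ε.

ε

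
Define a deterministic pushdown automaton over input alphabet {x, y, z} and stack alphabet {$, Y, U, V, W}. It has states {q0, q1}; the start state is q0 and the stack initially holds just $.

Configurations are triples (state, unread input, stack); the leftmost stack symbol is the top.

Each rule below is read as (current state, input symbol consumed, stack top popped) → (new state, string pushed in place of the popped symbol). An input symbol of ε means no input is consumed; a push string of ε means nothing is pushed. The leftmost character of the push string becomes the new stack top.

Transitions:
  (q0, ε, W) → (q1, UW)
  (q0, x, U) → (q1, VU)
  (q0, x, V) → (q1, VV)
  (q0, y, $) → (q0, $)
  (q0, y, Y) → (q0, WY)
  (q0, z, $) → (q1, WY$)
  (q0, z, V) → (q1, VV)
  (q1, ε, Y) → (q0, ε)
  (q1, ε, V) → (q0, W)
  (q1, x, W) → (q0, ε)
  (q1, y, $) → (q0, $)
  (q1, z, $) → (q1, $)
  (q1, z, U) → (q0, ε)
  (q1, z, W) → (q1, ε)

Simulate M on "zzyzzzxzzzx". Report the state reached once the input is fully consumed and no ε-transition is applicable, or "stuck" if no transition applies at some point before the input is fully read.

stuck

(q0, zzyzzzxzzzx, $)
  read z, top $: go to q1, push WY$ → (q1, zyzzzxzzzx, WY$)
  read z, top W: go to q1, push ε → (q1, yzzzxzzzx, Y$)
  ε-move, top Y: go to q0, push ε → (q0, yzzzxzzzx, $)
  read y, top $: go to q0, push $ → (q0, zzzxzzzx, $)
  read z, top $: go to q1, push WY$ → (q1, zzxzzzx, WY$)
  read z, top W: go to q1, push ε → (q1, zxzzzx, Y$)
  ε-move, top Y: go to q0, push ε → (q0, zxzzzx, $)
  read z, top $: go to q1, push WY$ → (q1, xzzzx, WY$)
  read x, top W: go to q0, push ε → (q0, zzzx, Y$)
No transition for (q0, z, top Y); M blocks with input zzzx remaining.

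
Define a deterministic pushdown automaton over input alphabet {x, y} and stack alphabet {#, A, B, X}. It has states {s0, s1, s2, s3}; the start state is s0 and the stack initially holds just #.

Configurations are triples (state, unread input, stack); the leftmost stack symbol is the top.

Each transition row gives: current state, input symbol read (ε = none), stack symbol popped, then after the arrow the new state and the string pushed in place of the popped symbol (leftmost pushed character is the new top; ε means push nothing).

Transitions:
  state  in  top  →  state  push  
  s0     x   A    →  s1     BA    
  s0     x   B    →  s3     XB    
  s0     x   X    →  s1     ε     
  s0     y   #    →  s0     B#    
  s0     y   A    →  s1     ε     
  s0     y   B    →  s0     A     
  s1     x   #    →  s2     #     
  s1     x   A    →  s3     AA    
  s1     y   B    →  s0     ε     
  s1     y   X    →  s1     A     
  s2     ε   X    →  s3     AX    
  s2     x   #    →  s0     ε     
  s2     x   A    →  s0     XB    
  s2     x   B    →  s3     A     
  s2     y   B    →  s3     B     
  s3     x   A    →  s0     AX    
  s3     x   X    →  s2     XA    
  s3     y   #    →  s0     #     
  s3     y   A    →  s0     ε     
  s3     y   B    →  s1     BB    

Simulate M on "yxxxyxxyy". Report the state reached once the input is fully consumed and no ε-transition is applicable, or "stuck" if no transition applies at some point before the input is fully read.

stuck

(s0, yxxxyxxyy, #) ⊢ (s0, xxxyxxyy, B#) ⊢ (s3, xxyxxyy, XB#) ⊢ (s2, xyxxyy, XAB#) ⊢ (s3, xyxxyy, AXAB#) ⊢ (s0, yxxyy, AXXAB#) ⊢ (s1, xxyy, XXAB#)
No transition for (s1, x, top X); M blocks with input xxyy remaining.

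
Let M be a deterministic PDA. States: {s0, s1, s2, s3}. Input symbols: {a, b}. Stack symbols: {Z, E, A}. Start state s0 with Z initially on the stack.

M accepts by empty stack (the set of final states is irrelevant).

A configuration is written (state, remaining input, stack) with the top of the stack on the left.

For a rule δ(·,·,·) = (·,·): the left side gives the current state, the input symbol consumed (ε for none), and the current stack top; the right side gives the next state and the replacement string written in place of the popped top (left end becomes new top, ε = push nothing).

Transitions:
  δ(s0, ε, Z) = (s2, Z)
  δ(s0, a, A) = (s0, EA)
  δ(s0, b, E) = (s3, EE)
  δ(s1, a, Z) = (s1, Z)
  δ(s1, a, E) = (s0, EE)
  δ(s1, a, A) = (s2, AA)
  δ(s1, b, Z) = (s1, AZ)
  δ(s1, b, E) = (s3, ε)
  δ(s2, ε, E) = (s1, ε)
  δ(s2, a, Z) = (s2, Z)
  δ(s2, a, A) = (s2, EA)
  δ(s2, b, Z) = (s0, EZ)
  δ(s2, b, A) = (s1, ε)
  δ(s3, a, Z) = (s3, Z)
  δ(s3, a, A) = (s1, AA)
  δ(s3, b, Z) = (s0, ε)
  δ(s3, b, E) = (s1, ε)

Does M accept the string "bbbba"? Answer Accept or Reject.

Reject

(s0, bbbba, Z)
  ε-move, top Z: go to s2, push Z → (s2, bbbba, Z)
  read b, top Z: go to s0, push EZ → (s0, bbba, EZ)
  read b, top E: go to s3, push EE → (s3, bba, EEZ)
  read b, top E: go to s1, push ε → (s1, ba, EZ)
  read b, top E: go to s3, push ε → (s3, a, Z)
  read a, top Z: go to s3, push Z → (s3, ε, Z)
All input consumed; stack is Z, not empty, and no further ε-move applies.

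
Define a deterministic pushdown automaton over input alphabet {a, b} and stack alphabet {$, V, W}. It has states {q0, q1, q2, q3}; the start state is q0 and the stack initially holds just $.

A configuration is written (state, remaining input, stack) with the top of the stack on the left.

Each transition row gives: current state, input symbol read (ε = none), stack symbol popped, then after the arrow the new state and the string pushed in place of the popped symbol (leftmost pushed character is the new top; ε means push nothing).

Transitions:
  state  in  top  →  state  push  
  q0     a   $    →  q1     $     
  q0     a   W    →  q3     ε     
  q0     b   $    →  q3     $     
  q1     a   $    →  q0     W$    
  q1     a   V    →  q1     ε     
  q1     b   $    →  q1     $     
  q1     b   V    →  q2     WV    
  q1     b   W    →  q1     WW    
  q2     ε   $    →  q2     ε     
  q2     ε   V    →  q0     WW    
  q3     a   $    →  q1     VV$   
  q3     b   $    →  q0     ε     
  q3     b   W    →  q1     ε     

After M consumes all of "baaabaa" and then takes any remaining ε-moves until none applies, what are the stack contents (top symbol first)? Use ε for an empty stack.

(q0, baaabaa, $)
  read b, top $: go to q3, push $ → (q3, aaabaa, $)
  read a, top $: go to q1, push VV$ → (q1, aabaa, VV$)
  read a, top V: go to q1, push ε → (q1, abaa, V$)
  read a, top V: go to q1, push ε → (q1, baa, $)
  read b, top $: go to q1, push $ → (q1, aa, $)
  read a, top $: go to q0, push W$ → (q0, a, W$)
  read a, top W: go to q3, push ε → (q3, ε, $)
All input consumed in state q3 with stack $.

$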